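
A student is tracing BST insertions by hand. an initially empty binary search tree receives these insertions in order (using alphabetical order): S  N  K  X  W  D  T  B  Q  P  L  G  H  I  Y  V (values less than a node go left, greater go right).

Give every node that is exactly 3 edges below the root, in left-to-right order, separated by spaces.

Insert S: tree is empty, so S becomes the root.
Insert N: N < S → go left. Place as left child of S.
Insert K: K < S → go left; K < N → go left. Place as left child of N.
Insert X: X > S → go right. Place as right child of S.
Insert W: W > S → go right; W < X → go left. Place as left child of X.
Insert D: D < S → go left; D < N → go left; D < K → go left. Place as left child of K.
Insert T: T > S → go right; T < X → go left; T < W → go left. Place as left child of W.
Insert B: B < S → go left; B < N → go left; B < K → go left; B < D → go left. Place as left child of D.
Insert Q: Q < S → go left; Q > N → go right. Place as right child of N.
Insert P: P < S → go left; P > N → go right; P < Q → go left. Place as left child of Q.
Insert L: L < S → go left; L < N → go left; L > K → go right. Place as right child of K.
Insert G: G < S → go left; G < N → go left; G < K → go left; G > D → go right. Place as right child of D.
Insert H: H < S → go left; H < N → go left; H < K → go left; H > D → go right; H > G → go right. Place as right child of G.
Insert I: I < S → go left; I < N → go left; I < K → go left; I > D → go right; I > G → go right; I > H → go right. Place as right child of H.
Insert Y: Y > S → go right; Y > X → go right. Place as right child of X.
Insert V: V > S → go right; V < X → go left; V < W → go left; V > T → go right. Place as right child of T.

D L P T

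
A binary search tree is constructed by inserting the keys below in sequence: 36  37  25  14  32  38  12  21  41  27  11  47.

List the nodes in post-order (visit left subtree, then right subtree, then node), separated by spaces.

36: root
37: right child of 36 (depth 1)
25: left child of 36 (depth 1)
14: left child of 25 (depth 2)
32: right child of 25 (depth 2)
38: right child of 37 (depth 2)
12: left child of 14 (depth 3)
21: right child of 14 (depth 3)
41: right child of 38 (depth 3)
27: left child of 32 (depth 3)
11: left child of 12 (depth 4)
47: right child of 41 (depth 4)

11 12 21 14 27 32 25 47 41 38 37 36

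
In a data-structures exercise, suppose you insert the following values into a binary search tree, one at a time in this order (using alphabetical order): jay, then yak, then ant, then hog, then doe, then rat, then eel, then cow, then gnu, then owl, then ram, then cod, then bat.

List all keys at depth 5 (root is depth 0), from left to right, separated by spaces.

cod gnu

Insert jay: tree is empty, so jay becomes the root.
Insert yak: yak > jay → go right. Place as right child of jay.
Insert ant: ant < jay → go left. Place as left child of jay.
Insert hog: hog < jay → go left; hog > ant → go right. Place as right child of ant.
Insert doe: doe < jay → go left; doe > ant → go right; doe < hog → go left. Place as left child of hog.
Insert rat: rat > jay → go right; rat < yak → go left. Place as left child of yak.
Insert eel: eel < jay → go left; eel > ant → go right; eel < hog → go left; eel > doe → go right. Place as right child of doe.
Insert cow: cow < jay → go left; cow > ant → go right; cow < hog → go left; cow < doe → go left. Place as left child of doe.
Insert gnu: gnu < jay → go left; gnu > ant → go right; gnu < hog → go left; gnu > doe → go right; gnu > eel → go right. Place as right child of eel.
Insert owl: owl > jay → go right; owl < yak → go left; owl < rat → go left. Place as left child of rat.
Insert ram: ram > jay → go right; ram < yak → go left; ram < rat → go left; ram > owl → go right. Place as right child of owl.
Insert cod: cod < jay → go left; cod > ant → go right; cod < hog → go left; cod < doe → go left; cod < cow → go left. Place as left child of cow.
Insert bat: bat < jay → go left; bat > ant → go right; bat < hog → go left; bat < doe → go left; bat < cow → go left; bat < cod → go left. Place as left child of cod.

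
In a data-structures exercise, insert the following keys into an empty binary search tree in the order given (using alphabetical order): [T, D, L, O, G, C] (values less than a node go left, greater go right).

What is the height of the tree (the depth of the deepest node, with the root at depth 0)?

T: root
D: left child of T (depth 1)
L: right child of D (depth 2)
O: right child of L (depth 3)
G: left child of L (depth 3)
C: left child of D (depth 2)

The deepest node is O at depth 3.

3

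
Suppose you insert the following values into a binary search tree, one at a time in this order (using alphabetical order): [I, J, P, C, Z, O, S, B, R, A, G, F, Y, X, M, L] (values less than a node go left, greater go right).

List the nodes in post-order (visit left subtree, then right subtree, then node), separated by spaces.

Insert I: tree is empty, so I becomes the root.
Insert J: J > I → go right. Place as right child of I.
Insert P: P > I → go right; P > J → go right. Place as right child of J.
Insert C: C < I → go left. Place as left child of I.
Insert Z: Z > I → go right; Z > J → go right; Z > P → go right. Place as right child of P.
Insert O: O > I → go right; O > J → go right; O < P → go left. Place as left child of P.
Insert S: S > I → go right; S > J → go right; S > P → go right; S < Z → go left. Place as left child of Z.
Insert B: B < I → go left; B < C → go left. Place as left child of C.
Insert R: R > I → go right; R > J → go right; R > P → go right; R < Z → go left; R < S → go left. Place as left child of S.
Insert A: A < I → go left; A < C → go left; A < B → go left. Place as left child of B.
Insert G: G < I → go left; G > C → go right. Place as right child of C.
Insert F: F < I → go left; F > C → go right; F < G → go left. Place as left child of G.
Insert Y: Y > I → go right; Y > J → go right; Y > P → go right; Y < Z → go left; Y > S → go right. Place as right child of S.
Insert X: X > I → go right; X > J → go right; X > P → go right; X < Z → go left; X > S → go right; X < Y → go left. Place as left child of Y.
Insert M: M > I → go right; M > J → go right; M < P → go left; M < O → go left. Place as left child of O.
Insert L: L > I → go right; L > J → go right; L < P → go left; L < O → go left; L < M → go left. Place as left child of M.

A B F G C L M O R X Y S Z P J I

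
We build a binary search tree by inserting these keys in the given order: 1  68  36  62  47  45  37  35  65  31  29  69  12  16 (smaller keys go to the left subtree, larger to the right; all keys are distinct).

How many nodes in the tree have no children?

4

Resulting structure (node: left, right):
  1: L=–, R=68
  68: L=36, R=69
  36: L=35, R=62
  62: L=47, R=65
  47: L=45, R=–
  45: L=37, R=–
  37: L=–, R=–
  35: L=31, R=–
  65: L=–, R=–
  31: L=29, R=–
  29: L=12, R=–
  69: L=–, R=–
  12: L=–, R=16
  16: L=–, R=–

Leaves: 16, 37, 65, 69 — 4 in total.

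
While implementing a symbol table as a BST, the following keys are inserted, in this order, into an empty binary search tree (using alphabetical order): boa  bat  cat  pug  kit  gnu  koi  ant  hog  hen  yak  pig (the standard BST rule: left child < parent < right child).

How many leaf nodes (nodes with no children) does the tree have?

boa: root
bat: left child of boa (depth 1)
cat: right child of boa (depth 1)
pug: right child of cat (depth 2)
kit: left child of pug (depth 3)
gnu: left child of kit (depth 4)
koi: right child of kit (depth 4)
ant: left child of bat (depth 2)
hog: right child of gnu (depth 5)
hen: left child of hog (depth 6)
yak: right child of pug (depth 3)
pig: right child of koi (depth 5)

Leaves: ant, hen, pig, yak — 4 in total.

4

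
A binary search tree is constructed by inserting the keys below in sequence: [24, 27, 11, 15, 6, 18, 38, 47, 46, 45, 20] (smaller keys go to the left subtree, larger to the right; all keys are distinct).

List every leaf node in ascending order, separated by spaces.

6 20 45

Resulting structure (node: left, right):
  24: L=11, R=27
  27: L=–, R=38
  11: L=6, R=15
  15: L=–, R=18
  6: L=–, R=–
  18: L=–, R=20
  38: L=–, R=47
  47: L=46, R=–
  46: L=45, R=–
  45: L=–, R=–
  20: L=–, R=–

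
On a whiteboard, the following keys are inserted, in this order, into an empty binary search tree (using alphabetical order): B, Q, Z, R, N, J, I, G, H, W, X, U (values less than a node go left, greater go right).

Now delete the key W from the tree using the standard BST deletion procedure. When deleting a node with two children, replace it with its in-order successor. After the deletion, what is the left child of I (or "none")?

G

Insert B: tree is empty, so B becomes the root.
Insert Q: Q > B → go right. Place as right child of B.
Insert Z: Z > B → go right; Z > Q → go right. Place as right child of Q.
Insert R: R > B → go right; R > Q → go right; R < Z → go left. Place as left child of Z.
Insert N: N > B → go right; N < Q → go left. Place as left child of Q.
Insert J: J > B → go right; J < Q → go left; J < N → go left. Place as left child of N.
Insert I: I > B → go right; I < Q → go left; I < N → go left; I < J → go left. Place as left child of J.
Insert G: G > B → go right; G < Q → go left; G < N → go left; G < J → go left; G < I → go left. Place as left child of I.
Insert H: H > B → go right; H < Q → go left; H < N → go left; H < J → go left; H < I → go left; H > G → go right. Place as right child of G.
Insert W: W > B → go right; W > Q → go right; W < Z → go left; W > R → go right. Place as right child of R.
Insert X: X > B → go right; X > Q → go right; X < Z → go left; X > R → go right; X > W → go right. Place as right child of W.
Insert U: U > B → go right; U > Q → go right; U < Z → go left; U > R → go right; U < W → go left. Place as left child of W.

Delete W (two children — replace with in-order successor).
After deletion, I's left child: G.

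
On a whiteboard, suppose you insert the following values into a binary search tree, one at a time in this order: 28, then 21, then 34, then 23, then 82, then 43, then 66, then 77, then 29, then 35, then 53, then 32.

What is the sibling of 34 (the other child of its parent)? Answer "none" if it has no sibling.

Resulting structure (node: left, right):
  28: L=21, R=34
  21: L=–, R=23
  34: L=29, R=82
  23: L=–, R=–
  82: L=43, R=–
  43: L=35, R=66
  66: L=53, R=77
  77: L=–, R=–
  29: L=–, R=32
  35: L=–, R=–
  53: L=–, R=–
  32: L=–, R=–

34's parent is 28; the other child of 28 is 21.

21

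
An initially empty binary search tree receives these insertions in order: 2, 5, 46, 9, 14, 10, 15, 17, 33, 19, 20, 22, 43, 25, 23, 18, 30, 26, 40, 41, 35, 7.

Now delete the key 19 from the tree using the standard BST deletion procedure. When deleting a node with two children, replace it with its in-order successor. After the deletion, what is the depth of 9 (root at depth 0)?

2: root
5: right child of 2 (depth 1)
46: right child of 5 (depth 2)
9: left child of 46 (depth 3)
14: right child of 9 (depth 4)
10: left child of 14 (depth 5)
15: right child of 14 (depth 5)
17: right child of 15 (depth 6)
33: right child of 17 (depth 7)
19: left child of 33 (depth 8)
20: right child of 19 (depth 9)
22: right child of 20 (depth 10)
43: right child of 33 (depth 8)
25: right child of 22 (depth 11)
23: left child of 25 (depth 12)
18: left child of 19 (depth 9)
30: right child of 25 (depth 12)
26: left child of 30 (depth 13)
40: left child of 43 (depth 9)
41: right child of 40 (depth 10)
35: left child of 40 (depth 10)
7: left child of 9 (depth 4)

Delete 19 (two children — replace with in-order successor).
After deletion, path to 9: 2 → 5 → 46 → 9.

3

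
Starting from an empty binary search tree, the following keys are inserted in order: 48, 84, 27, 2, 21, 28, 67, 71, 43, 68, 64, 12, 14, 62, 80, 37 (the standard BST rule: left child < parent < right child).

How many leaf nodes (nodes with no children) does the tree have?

Insert 48: tree is empty, so 48 becomes the root.
Insert 84: 84 > 48 → go right. Place as right child of 48.
Insert 27: 27 < 48 → go left. Place as left child of 48.
Insert 2: 2 < 48 → go left; 2 < 27 → go left. Place as left child of 27.
Insert 21: 21 < 48 → go left; 21 < 27 → go left; 21 > 2 → go right. Place as right child of 2.
Insert 28: 28 < 48 → go left; 28 > 27 → go right. Place as right child of 27.
Insert 67: 67 > 48 → go right; 67 < 84 → go left. Place as left child of 84.
Insert 71: 71 > 48 → go right; 71 < 84 → go left; 71 > 67 → go right. Place as right child of 67.
Insert 43: 43 < 48 → go left; 43 > 27 → go right; 43 > 28 → go right. Place as right child of 28.
Insert 68: 68 > 48 → go right; 68 < 84 → go left; 68 > 67 → go right; 68 < 71 → go left. Place as left child of 71.
Insert 64: 64 > 48 → go right; 64 < 84 → go left; 64 < 67 → go left. Place as left child of 67.
Insert 12: 12 < 48 → go left; 12 < 27 → go left; 12 > 2 → go right; 12 < 21 → go left. Place as left child of 21.
Insert 14: 14 < 48 → go left; 14 < 27 → go left; 14 > 2 → go right; 14 < 21 → go left; 14 > 12 → go right. Place as right child of 12.
Insert 62: 62 > 48 → go right; 62 < 84 → go left; 62 < 67 → go left; 62 < 64 → go left. Place as left child of 64.
Insert 80: 80 > 48 → go right; 80 < 84 → go left; 80 > 67 → go right; 80 > 71 → go right. Place as right child of 71.
Insert 37: 37 < 48 → go left; 37 > 27 → go right; 37 > 28 → go right; 37 < 43 → go left. Place as left child of 43.

Leaves: 14, 37, 62, 68, 80 — 5 in total.

5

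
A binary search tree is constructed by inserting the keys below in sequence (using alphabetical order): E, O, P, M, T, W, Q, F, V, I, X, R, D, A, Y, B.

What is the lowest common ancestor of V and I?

E: root
O: right child of E (depth 1)
P: right child of O (depth 2)
M: left child of O (depth 2)
T: right child of P (depth 3)
W: right child of T (depth 4)
Q: left child of T (depth 4)
F: left child of M (depth 3)
V: left child of W (depth 5)
I: right child of F (depth 4)
X: right child of W (depth 5)
R: right child of Q (depth 5)
D: left child of E (depth 1)
A: left child of D (depth 2)
Y: right child of X (depth 6)
B: right child of A (depth 3)

Path to V: E → O → P → T → W → V
Path to I: E → O → M → F → I
The paths share a prefix ending at O, then split left and right.

O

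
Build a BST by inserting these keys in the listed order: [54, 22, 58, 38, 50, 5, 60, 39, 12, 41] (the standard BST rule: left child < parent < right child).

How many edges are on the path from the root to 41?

54: root
22: left child of 54 (depth 1)
58: right child of 54 (depth 1)
38: right child of 22 (depth 2)
50: right child of 38 (depth 3)
5: left child of 22 (depth 2)
60: right child of 58 (depth 2)
39: left child of 50 (depth 4)
12: right child of 5 (depth 3)
41: right child of 39 (depth 5)

Path to 41: 54 → 22 → 38 → 50 → 39 → 41, which is 5 edges.

5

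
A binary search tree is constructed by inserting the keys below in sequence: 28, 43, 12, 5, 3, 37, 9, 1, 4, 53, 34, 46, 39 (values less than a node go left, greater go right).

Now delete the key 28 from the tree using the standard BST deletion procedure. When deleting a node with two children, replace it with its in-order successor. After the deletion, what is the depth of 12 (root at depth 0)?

28: root
43: right child of 28 (depth 1)
12: left child of 28 (depth 1)
5: left child of 12 (depth 2)
3: left child of 5 (depth 3)
37: left child of 43 (depth 2)
9: right child of 5 (depth 3)
1: left child of 3 (depth 4)
4: right child of 3 (depth 4)
53: right child of 43 (depth 2)
34: left child of 37 (depth 3)
46: left child of 53 (depth 3)
39: right child of 37 (depth 3)

Delete 28 (two children — replace with in-order successor).
After deletion, path to 12: 34 → 12.

1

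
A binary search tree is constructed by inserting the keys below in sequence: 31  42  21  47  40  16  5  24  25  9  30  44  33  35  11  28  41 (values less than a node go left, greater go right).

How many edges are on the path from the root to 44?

3

Insert 31: tree is empty, so 31 becomes the root.
Insert 42: 42 > 31 → go right. Place as right child of 31.
Insert 21: 21 < 31 → go left. Place as left child of 31.
Insert 47: 47 > 31 → go right; 47 > 42 → go right. Place as right child of 42.
Insert 40: 40 > 31 → go right; 40 < 42 → go left. Place as left child of 42.
Insert 16: 16 < 31 → go left; 16 < 21 → go left. Place as left child of 21.
Insert 5: 5 < 31 → go left; 5 < 21 → go left; 5 < 16 → go left. Place as left child of 16.
Insert 24: 24 < 31 → go left; 24 > 21 → go right. Place as right child of 21.
Insert 25: 25 < 31 → go left; 25 > 21 → go right; 25 > 24 → go right. Place as right child of 24.
Insert 9: 9 < 31 → go left; 9 < 21 → go left; 9 < 16 → go left; 9 > 5 → go right. Place as right child of 5.
Insert 30: 30 < 31 → go left; 30 > 21 → go right; 30 > 24 → go right; 30 > 25 → go right. Place as right child of 25.
Insert 44: 44 > 31 → go right; 44 > 42 → go right; 44 < 47 → go left. Place as left child of 47.
Insert 33: 33 > 31 → go right; 33 < 42 → go left; 33 < 40 → go left. Place as left child of 40.
Insert 35: 35 > 31 → go right; 35 < 42 → go left; 35 < 40 → go left; 35 > 33 → go right. Place as right child of 33.
Insert 11: 11 < 31 → go left; 11 < 21 → go left; 11 < 16 → go left; 11 > 5 → go right; 11 > 9 → go right. Place as right child of 9.
Insert 28: 28 < 31 → go left; 28 > 21 → go right; 28 > 24 → go right; 28 > 25 → go right; 28 < 30 → go left. Place as left child of 30.
Insert 41: 41 > 31 → go right; 41 < 42 → go left; 41 > 40 → go right. Place as right child of 40.

Path to 44: 31 → 42 → 47 → 44, which is 3 edges.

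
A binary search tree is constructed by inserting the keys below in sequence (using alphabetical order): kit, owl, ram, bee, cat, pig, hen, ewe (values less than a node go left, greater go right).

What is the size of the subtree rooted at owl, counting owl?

3

kit: root
owl: right child of kit (depth 1)
ram: right child of owl (depth 2)
bee: left child of kit (depth 1)
cat: right child of bee (depth 2)
pig: left child of ram (depth 3)
hen: right child of cat (depth 3)
ewe: left child of hen (depth 4)

Subtree rooted at owl contains: owl, ram, pig — 3 nodes.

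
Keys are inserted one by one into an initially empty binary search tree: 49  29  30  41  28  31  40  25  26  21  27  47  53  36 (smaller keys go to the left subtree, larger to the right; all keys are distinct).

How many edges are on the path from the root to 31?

49: root
29: left child of 49 (depth 1)
30: right child of 29 (depth 2)
41: right child of 30 (depth 3)
28: left child of 29 (depth 2)
31: left child of 41 (depth 4)
40: right child of 31 (depth 5)
25: left child of 28 (depth 3)
26: right child of 25 (depth 4)
21: left child of 25 (depth 4)
27: right child of 26 (depth 5)
47: right child of 41 (depth 4)
53: right child of 49 (depth 1)
36: left child of 40 (depth 6)

Path to 31: 49 → 29 → 30 → 41 → 31, which is 4 edges.

4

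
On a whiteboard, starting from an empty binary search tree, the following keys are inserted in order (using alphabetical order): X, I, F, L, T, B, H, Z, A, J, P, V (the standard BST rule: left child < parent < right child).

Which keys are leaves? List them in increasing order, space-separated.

Insert X: tree is empty, so X becomes the root.
Insert I: I < X → go left. Place as left child of X.
Insert F: F < X → go left; F < I → go left. Place as left child of I.
Insert L: L < X → go left; L > I → go right. Place as right child of I.
Insert T: T < X → go left; T > I → go right; T > L → go right. Place as right child of L.
Insert B: B < X → go left; B < I → go left; B < F → go left. Place as left child of F.
Insert H: H < X → go left; H < I → go left; H > F → go right. Place as right child of F.
Insert Z: Z > X → go right. Place as right child of X.
Insert A: A < X → go left; A < I → go left; A < F → go left; A < B → go left. Place as left child of B.
Insert J: J < X → go left; J > I → go right; J < L → go left. Place as left child of L.
Insert P: P < X → go left; P > I → go right; P > L → go right; P < T → go left. Place as left child of T.
Insert V: V < X → go left; V > I → go right; V > L → go right; V > T → go right. Place as right child of T.

A H J P V Z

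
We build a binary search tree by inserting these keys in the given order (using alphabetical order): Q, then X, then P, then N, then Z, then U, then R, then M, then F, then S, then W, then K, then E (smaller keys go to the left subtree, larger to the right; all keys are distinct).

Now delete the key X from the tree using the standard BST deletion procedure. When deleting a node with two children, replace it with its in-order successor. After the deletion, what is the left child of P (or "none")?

N

Insert Q: tree is empty, so Q becomes the root.
Insert X: X > Q → go right. Place as right child of Q.
Insert P: P < Q → go left. Place as left child of Q.
Insert N: N < Q → go left; N < P → go left. Place as left child of P.
Insert Z: Z > Q → go right; Z > X → go right. Place as right child of X.
Insert U: U > Q → go right; U < X → go left. Place as left child of X.
Insert R: R > Q → go right; R < X → go left; R < U → go left. Place as left child of U.
Insert M: M < Q → go left; M < P → go left; M < N → go left. Place as left child of N.
Insert F: F < Q → go left; F < P → go left; F < N → go left; F < M → go left. Place as left child of M.
Insert S: S > Q → go right; S < X → go left; S < U → go left; S > R → go right. Place as right child of R.
Insert W: W > Q → go right; W < X → go left; W > U → go right. Place as right child of U.
Insert K: K < Q → go left; K < P → go left; K < N → go left; K < M → go left; K > F → go right. Place as right child of F.
Insert E: E < Q → go left; E < P → go left; E < N → go left; E < M → go left; E < F → go left. Place as left child of F.

Delete X (two children — replace with in-order successor).
After deletion, P's left child: N.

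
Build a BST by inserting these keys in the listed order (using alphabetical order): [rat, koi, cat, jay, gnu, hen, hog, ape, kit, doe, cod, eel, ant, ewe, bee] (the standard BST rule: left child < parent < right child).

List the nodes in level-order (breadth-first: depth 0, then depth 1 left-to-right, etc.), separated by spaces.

rat koi cat ape jay ant bee gnu kit doe hen cod eel hog ewe

rat: root
koi: left child of rat (depth 1)
cat: left child of koi (depth 2)
jay: right child of cat (depth 3)
gnu: left child of jay (depth 4)
hen: right child of gnu (depth 5)
hog: right child of hen (depth 6)
ape: left child of cat (depth 3)
kit: right child of jay (depth 4)
doe: left child of gnu (depth 5)
cod: left child of doe (depth 6)
eel: right child of doe (depth 6)
ant: left child of ape (depth 4)
ewe: right child of eel (depth 7)
bee: right child of ape (depth 4)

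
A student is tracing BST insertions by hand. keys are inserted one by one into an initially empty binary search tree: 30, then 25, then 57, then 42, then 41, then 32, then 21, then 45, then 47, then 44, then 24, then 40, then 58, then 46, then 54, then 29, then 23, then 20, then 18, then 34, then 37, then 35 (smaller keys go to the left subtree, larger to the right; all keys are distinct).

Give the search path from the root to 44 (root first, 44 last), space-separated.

30: root
25: left child of 30 (depth 1)
57: right child of 30 (depth 1)
42: left child of 57 (depth 2)
41: left child of 42 (depth 3)
32: left child of 41 (depth 4)
21: left child of 25 (depth 2)
45: right child of 42 (depth 3)
47: right child of 45 (depth 4)
44: left child of 45 (depth 4)
24: right child of 21 (depth 3)
40: right child of 32 (depth 5)
58: right child of 57 (depth 2)
46: left child of 47 (depth 5)
54: right child of 47 (depth 5)
29: right child of 25 (depth 2)
23: left child of 24 (depth 4)
20: left child of 21 (depth 3)
18: left child of 20 (depth 4)
34: left child of 40 (depth 6)
37: right child of 34 (depth 7)
35: left child of 37 (depth 8)

30 57 42 45 44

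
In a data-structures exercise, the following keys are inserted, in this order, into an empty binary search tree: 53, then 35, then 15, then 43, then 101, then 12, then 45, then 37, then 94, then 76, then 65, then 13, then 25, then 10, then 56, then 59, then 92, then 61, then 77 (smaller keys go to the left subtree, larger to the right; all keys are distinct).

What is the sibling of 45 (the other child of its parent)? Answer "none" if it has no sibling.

Resulting structure (node: left, right):
  53: L=35, R=101
  35: L=15, R=43
  15: L=12, R=25
  43: L=37, R=45
  101: L=94, R=–
  12: L=10, R=13
  45: L=–, R=–
  37: L=–, R=–
  94: L=76, R=–
  76: L=65, R=92
  65: L=56, R=–
  13: L=–, R=–
  25: L=–, R=–
  10: L=–, R=–
  56: L=–, R=59
  59: L=–, R=61
  92: L=77, R=–
  61: L=–, R=–
  77: L=–, R=–

45's parent is 43; the other child of 43 is 37.

37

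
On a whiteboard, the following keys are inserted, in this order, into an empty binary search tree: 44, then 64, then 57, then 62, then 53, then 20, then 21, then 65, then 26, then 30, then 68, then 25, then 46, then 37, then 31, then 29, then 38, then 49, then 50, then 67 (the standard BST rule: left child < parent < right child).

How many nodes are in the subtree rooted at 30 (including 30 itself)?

Resulting structure (node: left, right):
  44: L=20, R=64
  64: L=57, R=65
  57: L=53, R=62
  62: L=–, R=–
  53: L=46, R=–
  20: L=–, R=21
  21: L=–, R=26
  65: L=–, R=68
  26: L=25, R=30
  30: L=29, R=37
  68: L=67, R=–
  25: L=–, R=–
  46: L=–, R=49
  37: L=31, R=38
  31: L=–, R=–
  29: L=–, R=–
  38: L=–, R=–
  49: L=–, R=50
  50: L=–, R=–
  67: L=–, R=–

Subtree rooted at 30 contains: 30, 29, 37, 31, 38 — 5 nodes.

5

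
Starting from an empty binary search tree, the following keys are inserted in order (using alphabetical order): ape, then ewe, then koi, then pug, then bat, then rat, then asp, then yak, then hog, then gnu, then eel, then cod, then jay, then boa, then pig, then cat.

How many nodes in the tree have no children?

ape: root
ewe: right child of ape (depth 1)
koi: right child of ewe (depth 2)
pug: right child of koi (depth 3)
bat: left child of ewe (depth 2)
rat: right child of pug (depth 4)
asp: left child of bat (depth 3)
yak: right child of rat (depth 5)
hog: left child of koi (depth 3)
gnu: left child of hog (depth 4)
eel: right child of bat (depth 3)
cod: left child of eel (depth 4)
jay: right child of hog (depth 4)
boa: left child of cod (depth 5)
pig: left child of pug (depth 4)
cat: right child of boa (depth 6)

Leaves: asp, cat, gnu, jay, pig, yak — 6 in total.

6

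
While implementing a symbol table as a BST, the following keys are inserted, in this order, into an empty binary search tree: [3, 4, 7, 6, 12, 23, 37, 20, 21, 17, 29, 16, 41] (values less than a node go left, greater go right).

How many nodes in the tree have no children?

5

Resulting structure (node: left, right):
  3: L=–, R=4
  4: L=–, R=7
  7: L=6, R=12
  6: L=–, R=–
  12: L=–, R=23
  23: L=20, R=37
  37: L=29, R=41
  20: L=17, R=21
  21: L=–, R=–
  17: L=16, R=–
  29: L=–, R=–
  16: L=–, R=–
  41: L=–, R=–

Leaves: 6, 16, 21, 29, 41 — 5 in total.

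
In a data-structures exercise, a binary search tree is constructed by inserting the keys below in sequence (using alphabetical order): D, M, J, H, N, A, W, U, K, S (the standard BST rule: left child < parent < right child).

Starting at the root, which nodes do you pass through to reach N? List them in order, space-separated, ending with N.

D M N

D: root
M: right child of D (depth 1)
J: left child of M (depth 2)
H: left child of J (depth 3)
N: right child of M (depth 2)
A: left child of D (depth 1)
W: right child of N (depth 3)
U: left child of W (depth 4)
K: right child of J (depth 3)
S: left child of U (depth 5)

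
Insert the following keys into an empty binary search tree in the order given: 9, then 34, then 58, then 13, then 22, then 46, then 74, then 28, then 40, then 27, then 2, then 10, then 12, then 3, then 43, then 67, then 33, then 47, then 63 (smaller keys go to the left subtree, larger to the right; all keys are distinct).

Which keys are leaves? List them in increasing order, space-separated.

9: root
34: right child of 9 (depth 1)
58: right child of 34 (depth 2)
13: left child of 34 (depth 2)
22: right child of 13 (depth 3)
46: left child of 58 (depth 3)
74: right child of 58 (depth 3)
28: right child of 22 (depth 4)
40: left child of 46 (depth 4)
27: left child of 28 (depth 5)
2: left child of 9 (depth 1)
10: left child of 13 (depth 3)
12: right child of 10 (depth 4)
3: right child of 2 (depth 2)
43: right child of 40 (depth 5)
67: left child of 74 (depth 4)
33: right child of 28 (depth 5)
47: right child of 46 (depth 4)
63: left child of 67 (depth 5)

3 12 27 33 43 47 63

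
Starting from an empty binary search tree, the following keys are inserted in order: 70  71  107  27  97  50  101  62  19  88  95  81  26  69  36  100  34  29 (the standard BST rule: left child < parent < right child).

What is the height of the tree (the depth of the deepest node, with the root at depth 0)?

Insert 70: tree is empty, so 70 becomes the root.
Insert 71: 71 > 70 → go right. Place as right child of 70.
Insert 107: 107 > 70 → go right; 107 > 71 → go right. Place as right child of 71.
Insert 27: 27 < 70 → go left. Place as left child of 70.
Insert 97: 97 > 70 → go right; 97 > 71 → go right; 97 < 107 → go left. Place as left child of 107.
Insert 50: 50 < 70 → go left; 50 > 27 → go right. Place as right child of 27.
Insert 101: 101 > 70 → go right; 101 > 71 → go right; 101 < 107 → go left; 101 > 97 → go right. Place as right child of 97.
Insert 62: 62 < 70 → go left; 62 > 27 → go right; 62 > 50 → go right. Place as right child of 50.
Insert 19: 19 < 70 → go left; 19 < 27 → go left. Place as left child of 27.
Insert 88: 88 > 70 → go right; 88 > 71 → go right; 88 < 107 → go left; 88 < 97 → go left. Place as left child of 97.
Insert 95: 95 > 70 → go right; 95 > 71 → go right; 95 < 107 → go left; 95 < 97 → go left; 95 > 88 → go right. Place as right child of 88.
Insert 81: 81 > 70 → go right; 81 > 71 → go right; 81 < 107 → go left; 81 < 97 → go left; 81 < 88 → go left. Place as left child of 88.
Insert 26: 26 < 70 → go left; 26 < 27 → go left; 26 > 19 → go right. Place as right child of 19.
Insert 69: 69 < 70 → go left; 69 > 27 → go right; 69 > 50 → go right; 69 > 62 → go right. Place as right child of 62.
Insert 36: 36 < 70 → go left; 36 > 27 → go right; 36 < 50 → go left. Place as left child of 50.
Insert 100: 100 > 70 → go right; 100 > 71 → go right; 100 < 107 → go left; 100 > 97 → go right; 100 < 101 → go left. Place as left child of 101.
Insert 34: 34 < 70 → go left; 34 > 27 → go right; 34 < 50 → go left; 34 < 36 → go left. Place as left child of 36.
Insert 29: 29 < 70 → go left; 29 > 27 → go right; 29 < 50 → go left; 29 < 36 → go left; 29 < 34 → go left. Place as left child of 34.

The deepest node is 95 at depth 5.

5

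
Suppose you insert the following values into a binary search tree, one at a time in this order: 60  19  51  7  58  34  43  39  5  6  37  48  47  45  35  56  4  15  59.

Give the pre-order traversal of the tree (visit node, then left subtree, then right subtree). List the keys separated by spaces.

60 19 7 5 4 6 15 51 34 43 39 37 35 48 47 45 58 56 59

Resulting structure (node: left, right):
  60: L=19, R=–
  19: L=7, R=51
  51: L=34, R=58
  7: L=5, R=15
  58: L=56, R=59
  34: L=–, R=43
  43: L=39, R=48
  39: L=37, R=–
  5: L=4, R=6
  6: L=–, R=–
  37: L=35, R=–
  48: L=47, R=–
  47: L=45, R=–
  45: L=–, R=–
  35: L=–, R=–
  56: L=–, R=–
  4: L=–, R=–
  15: L=–, R=–
  59: L=–, R=–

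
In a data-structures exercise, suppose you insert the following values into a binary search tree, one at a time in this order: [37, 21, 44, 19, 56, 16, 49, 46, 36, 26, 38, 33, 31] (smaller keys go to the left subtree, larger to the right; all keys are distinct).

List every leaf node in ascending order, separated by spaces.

Insert 37: tree is empty, so 37 becomes the root.
Insert 21: 21 < 37 → go left. Place as left child of 37.
Insert 44: 44 > 37 → go right. Place as right child of 37.
Insert 19: 19 < 37 → go left; 19 < 21 → go left. Place as left child of 21.
Insert 56: 56 > 37 → go right; 56 > 44 → go right. Place as right child of 44.
Insert 16: 16 < 37 → go left; 16 < 21 → go left; 16 < 19 → go left. Place as left child of 19.
Insert 49: 49 > 37 → go right; 49 > 44 → go right; 49 < 56 → go left. Place as left child of 56.
Insert 46: 46 > 37 → go right; 46 > 44 → go right; 46 < 56 → go left; 46 < 49 → go left. Place as left child of 49.
Insert 36: 36 < 37 → go left; 36 > 21 → go right. Place as right child of 21.
Insert 26: 26 < 37 → go left; 26 > 21 → go right; 26 < 36 → go left. Place as left child of 36.
Insert 38: 38 > 37 → go right; 38 < 44 → go left. Place as left child of 44.
Insert 33: 33 < 37 → go left; 33 > 21 → go right; 33 < 36 → go left; 33 > 26 → go right. Place as right child of 26.
Insert 31: 31 < 37 → go left; 31 > 21 → go right; 31 < 36 → go left; 31 > 26 → go right; 31 < 33 → go left. Place as left child of 33.

16 31 38 46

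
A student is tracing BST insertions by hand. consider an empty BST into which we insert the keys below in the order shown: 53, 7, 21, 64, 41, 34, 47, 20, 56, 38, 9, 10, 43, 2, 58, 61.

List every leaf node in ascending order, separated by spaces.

2 10 38 43 61

Resulting structure (node: left, right):
  53: L=7, R=64
  7: L=2, R=21
  21: L=20, R=41
  64: L=56, R=–
  41: L=34, R=47
  34: L=–, R=38
  47: L=43, R=–
  20: L=9, R=–
  56: L=–, R=58
  38: L=–, R=–
  9: L=–, R=10
  10: L=–, R=–
  43: L=–, R=–
  2: L=–, R=–
  58: L=–, R=61
  61: L=–, R=–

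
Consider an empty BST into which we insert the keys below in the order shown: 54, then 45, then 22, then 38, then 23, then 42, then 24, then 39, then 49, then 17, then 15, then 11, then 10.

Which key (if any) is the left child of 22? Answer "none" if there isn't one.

17

Resulting structure (node: left, right):
  54: L=45, R=–
  45: L=22, R=49
  22: L=17, R=38
  38: L=23, R=42
  23: L=–, R=24
  42: L=39, R=–
  24: L=–, R=–
  39: L=–, R=–
  49: L=–, R=–
  17: L=15, R=–
  15: L=11, R=–
  11: L=10, R=–
  10: L=–, R=–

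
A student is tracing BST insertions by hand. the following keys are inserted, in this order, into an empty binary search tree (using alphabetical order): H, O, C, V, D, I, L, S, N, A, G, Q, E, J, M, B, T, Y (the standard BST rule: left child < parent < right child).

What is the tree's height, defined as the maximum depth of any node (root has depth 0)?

H: root
O: right child of H (depth 1)
C: left child of H (depth 1)
V: right child of O (depth 2)
D: right child of C (depth 2)
I: left child of O (depth 2)
L: right child of I (depth 3)
S: left child of V (depth 3)
N: right child of L (depth 4)
A: left child of C (depth 2)
G: right child of D (depth 3)
Q: left child of S (depth 4)
E: left child of G (depth 4)
J: left child of L (depth 4)
M: left child of N (depth 5)
B: right child of A (depth 3)
T: right child of S (depth 4)
Y: right child of V (depth 3)

The deepest node is M at depth 5.

5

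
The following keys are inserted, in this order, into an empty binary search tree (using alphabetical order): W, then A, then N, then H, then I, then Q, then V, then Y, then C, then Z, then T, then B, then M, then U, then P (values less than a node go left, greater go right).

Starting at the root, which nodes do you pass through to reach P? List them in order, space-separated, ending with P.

Insert W: tree is empty, so W becomes the root.
Insert A: A < W → go left. Place as left child of W.
Insert N: N < W → go left; N > A → go right. Place as right child of A.
Insert H: H < W → go left; H > A → go right; H < N → go left. Place as left child of N.
Insert I: I < W → go left; I > A → go right; I < N → go left; I > H → go right. Place as right child of H.
Insert Q: Q < W → go left; Q > A → go right; Q > N → go right. Place as right child of N.
Insert V: V < W → go left; V > A → go right; V > N → go right; V > Q → go right. Place as right child of Q.
Insert Y: Y > W → go right. Place as right child of W.
Insert C: C < W → go left; C > A → go right; C < N → go left; C < H → go left. Place as left child of H.
Insert Z: Z > W → go right; Z > Y → go right. Place as right child of Y.
Insert T: T < W → go left; T > A → go right; T > N → go right; T > Q → go right; T < V → go left. Place as left child of V.
Insert B: B < W → go left; B > A → go right; B < N → go left; B < H → go left; B < C → go left. Place as left child of C.
Insert M: M < W → go left; M > A → go right; M < N → go left; M > H → go right; M > I → go right. Place as right child of I.
Insert U: U < W → go left; U > A → go right; U > N → go right; U > Q → go right; U < V → go left; U > T → go right. Place as right child of T.
Insert P: P < W → go left; P > A → go right; P > N → go right; P < Q → go left. Place as left child of Q.

W A N Q P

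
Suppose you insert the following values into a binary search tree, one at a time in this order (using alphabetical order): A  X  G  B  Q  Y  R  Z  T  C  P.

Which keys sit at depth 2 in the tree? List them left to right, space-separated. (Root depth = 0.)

G Y

A: root
X: right child of A (depth 1)
G: left child of X (depth 2)
B: left child of G (depth 3)
Q: right child of G (depth 3)
Y: right child of X (depth 2)
R: right child of Q (depth 4)
Z: right child of Y (depth 3)
T: right child of R (depth 5)
C: right child of B (depth 4)
P: left child of Q (depth 4)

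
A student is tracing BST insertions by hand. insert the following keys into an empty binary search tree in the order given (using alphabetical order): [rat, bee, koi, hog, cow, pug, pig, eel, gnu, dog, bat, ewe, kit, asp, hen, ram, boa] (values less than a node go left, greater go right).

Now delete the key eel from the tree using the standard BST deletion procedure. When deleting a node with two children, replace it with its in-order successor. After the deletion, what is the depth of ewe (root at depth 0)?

5

Resulting structure (node: left, right):
  rat: L=bee, R=–
  bee: L=bat, R=koi
  koi: L=hog, R=pug
  hog: L=cow, R=kit
  cow: L=boa, R=eel
  pug: L=pig, R=ram
  pig: L=–, R=–
  eel: L=dog, R=gnu
  gnu: L=ewe, R=hen
  dog: L=–, R=–
  bat: L=asp, R=–
  ewe: L=–, R=–
  kit: L=–, R=–
  asp: L=–, R=–
  hen: L=–, R=–
  ram: L=–, R=–
  boa: L=–, R=–

Delete eel (two children — replace with in-order successor).
After deletion, path to ewe: rat → bee → koi → hog → cow → ewe.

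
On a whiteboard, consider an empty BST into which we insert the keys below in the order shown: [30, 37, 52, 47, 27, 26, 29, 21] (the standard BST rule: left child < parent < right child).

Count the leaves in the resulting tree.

3

Insert 30: tree is empty, so 30 becomes the root.
Insert 37: 37 > 30 → go right. Place as right child of 30.
Insert 52: 52 > 30 → go right; 52 > 37 → go right. Place as right child of 37.
Insert 47: 47 > 30 → go right; 47 > 37 → go right; 47 < 52 → go left. Place as left child of 52.
Insert 27: 27 < 30 → go left. Place as left child of 30.
Insert 26: 26 < 30 → go left; 26 < 27 → go left. Place as left child of 27.
Insert 29: 29 < 30 → go left; 29 > 27 → go right. Place as right child of 27.
Insert 21: 21 < 30 → go left; 21 < 27 → go left; 21 < 26 → go left. Place as left child of 26.

Leaves: 21, 29, 47 — 3 in total.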